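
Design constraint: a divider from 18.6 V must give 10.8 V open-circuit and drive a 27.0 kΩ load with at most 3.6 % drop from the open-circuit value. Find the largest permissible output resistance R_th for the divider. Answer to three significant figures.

R_th ≤ 1.01 kΩ

Loading drop = R_th/(R_th + R_L) ≤ 0.0360, so R_th ≤ R_L · ε/(1−ε) = 27.0 kΩ × 0.0360/0.9640 = 1.01 kΩ.
(Any R1, R2 with R2/(R1+R2) = 0.581 and R1‖R2 ≤ 1.01 kΩ will meet the spec.)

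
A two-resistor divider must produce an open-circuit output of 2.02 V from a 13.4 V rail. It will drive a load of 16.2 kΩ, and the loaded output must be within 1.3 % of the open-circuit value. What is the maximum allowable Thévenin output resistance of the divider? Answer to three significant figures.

Loading drop = R_th/(R_th + R_L) ≤ 0.0130, so R_th ≤ R_L · ε/(1−ε) = 16.2 kΩ × 0.0130/0.9870 = 213 Ω.

R_th ≤ 213 Ω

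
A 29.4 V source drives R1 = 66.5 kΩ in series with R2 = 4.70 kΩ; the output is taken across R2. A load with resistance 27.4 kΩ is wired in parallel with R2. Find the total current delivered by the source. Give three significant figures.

I ≈ 0.417 mA

R2‖R_L = 4.012 kΩ, so the source sees R1 + R2‖R_L = 70.51 kΩ.
I = 29.4 V / 70.51 kΩ = 0.417 mA.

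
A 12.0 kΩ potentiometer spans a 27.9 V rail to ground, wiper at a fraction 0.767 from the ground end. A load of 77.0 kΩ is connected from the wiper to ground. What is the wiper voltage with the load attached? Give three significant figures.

V ≈ 20.8 V

The wiper splits the pot into (1−α)R = 2.796 kΩ above and αR = 9.204 kΩ below.
Lower section ‖ load = 8.221 kΩ.
V_wiper = 27.9 × 8.221/(2.796 + 8.221) = 20.8 V.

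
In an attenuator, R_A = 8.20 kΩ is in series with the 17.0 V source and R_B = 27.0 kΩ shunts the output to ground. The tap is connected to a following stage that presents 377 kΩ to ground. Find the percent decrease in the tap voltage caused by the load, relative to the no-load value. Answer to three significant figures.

1.64 %

The divider's output (Thévenin) resistance is R_A‖R_B = 6.290 kΩ.
Fractional drop under load = R_th/(R_th + R_L) = 6.290 / (6.290 + 377) = 0.01641.
So the output falls by 1.64 %.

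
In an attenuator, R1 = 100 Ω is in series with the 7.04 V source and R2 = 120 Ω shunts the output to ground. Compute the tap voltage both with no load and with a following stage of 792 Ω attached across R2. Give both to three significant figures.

Open-circuit: V = 7.04 × 120/(100 + 120) = 3.84 V.
With the load, R2 becomes R2‖R_L = 104.2 Ω, so V = 7.04 × 104.2/204.2 = 3.59 V.

Unloaded: 3.84 V; loaded: 3.59 V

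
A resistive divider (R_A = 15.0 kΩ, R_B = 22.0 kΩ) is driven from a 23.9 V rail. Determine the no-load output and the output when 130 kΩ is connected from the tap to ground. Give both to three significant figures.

Unloaded: 14.2 V; loaded: 13.3 V

Open-circuit: V = 23.9 × 22.0/(15.0 + 22.0) = 14.2 V.
With the load, R_B becomes R_B‖R_L = 18.82 kΩ, so V = 23.9 × 18.82/33.82 = 13.3 V.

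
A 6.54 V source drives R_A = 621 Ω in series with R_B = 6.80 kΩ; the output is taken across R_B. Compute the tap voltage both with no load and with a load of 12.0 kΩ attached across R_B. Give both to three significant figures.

Open-circuit: V = 6.54 × 6800/(621 + 6800) = 5.99 V.
With the load, R_B becomes R_B‖R_L = 4340 Ω, so V = 6.54 × 4340/4961 = 5.72 V.

Unloaded: 5.99 V; loaded: 5.72 V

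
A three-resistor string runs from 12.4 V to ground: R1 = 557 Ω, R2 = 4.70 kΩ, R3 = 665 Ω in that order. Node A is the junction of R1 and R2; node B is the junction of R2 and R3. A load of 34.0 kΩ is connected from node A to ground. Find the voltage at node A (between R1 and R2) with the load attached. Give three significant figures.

Below node A the series string R2+R3 = 5365 Ω sits in parallel with the 34000 Ω load: 4634 Ω.
V_A = 12.4 × 4634/(557 + 4634) = 11.1 V.

V ≈ 11.1 V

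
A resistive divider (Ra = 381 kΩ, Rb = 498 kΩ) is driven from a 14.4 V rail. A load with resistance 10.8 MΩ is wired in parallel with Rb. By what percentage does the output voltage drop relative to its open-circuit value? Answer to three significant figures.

The divider's output (Thévenin) resistance is Ra‖Rb = 215.9 kΩ.
Fractional drop under load = R_th/(R_th + R_L) = 215.9 / (215.9 + 10800) = 0.01960.
So the output falls by 1.96 %.

1.96 %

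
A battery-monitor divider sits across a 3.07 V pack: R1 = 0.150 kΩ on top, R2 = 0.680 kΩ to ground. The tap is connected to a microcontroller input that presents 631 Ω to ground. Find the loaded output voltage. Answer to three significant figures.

The load sits in parallel with R2: R2‖R_L = (680 × 631) / (680 + 631) = 327.3 Ω.
V_out = 3.07 × 327.3 / (150 + 327.3) = 3.07 × 327.3/477.3 = 2.11 V.

V_out ≈ 2.11 V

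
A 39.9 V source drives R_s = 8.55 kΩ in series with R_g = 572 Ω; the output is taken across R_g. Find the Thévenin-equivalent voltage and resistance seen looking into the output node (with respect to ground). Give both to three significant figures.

V_th = 2.50 V, R_th = 536 Ω

V_th is the open-circuit tap voltage: 39.9 × 572/(8550 + 572) = 2.50 V.
With the supply zeroed, R_s and R_g appear in parallel from the tap: R_th = R_s‖R_g = (8550 × 572)/9122 = 536 Ω.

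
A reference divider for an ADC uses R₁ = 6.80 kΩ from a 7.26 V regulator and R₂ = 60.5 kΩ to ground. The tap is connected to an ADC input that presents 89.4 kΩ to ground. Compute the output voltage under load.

V_out ≈ 6.11 V

The load sits in parallel with R₂: R₂‖R_L = (60.5 × 89.4) / (60.5 + 89.4) = 36.08 kΩ.
V_out = 7.26 × 36.08 / (6.80 + 36.08) = 7.26 × 36.08/42.88 = 6.11 V.
(Unloaded it would have been 6.53 V.)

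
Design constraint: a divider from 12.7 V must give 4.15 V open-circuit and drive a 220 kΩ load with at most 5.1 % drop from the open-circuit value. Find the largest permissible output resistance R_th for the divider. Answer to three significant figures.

Loading drop = R_th/(R_th + R_L) ≤ 0.0510, so R_th ≤ R_L · ε/(1−ε) = 220 kΩ × 0.0510/0.9490 = 11.8 kΩ.
(Any R1, R2 with R2/(R1+R2) = 0.327 and R1‖R2 ≤ 11.8 kΩ will meet the spec.)

R_th ≤ 11.8 kΩ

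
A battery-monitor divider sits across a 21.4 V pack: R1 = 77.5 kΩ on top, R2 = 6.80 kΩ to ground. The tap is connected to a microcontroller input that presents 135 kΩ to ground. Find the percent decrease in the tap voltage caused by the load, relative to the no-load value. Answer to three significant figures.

The divider's output (Thévenin) resistance is R1‖R2 = 6.251 kΩ.
Fractional drop under load = R_th/(R_th + R_L) = 6.251 / (6.251 + 135) = 0.04426.
So the output falls by 4.43 %.

4.43 %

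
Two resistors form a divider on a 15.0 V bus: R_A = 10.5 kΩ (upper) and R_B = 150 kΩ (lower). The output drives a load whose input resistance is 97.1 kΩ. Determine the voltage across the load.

V_out ≈ 12.7 V

The load sits in parallel with R_B: R_B‖R_L = (150 × 97.1) / (150 + 97.1) = 58.94 kΩ.
V_out = 15.0 × 58.94 / (10.5 + 58.94) = 15.0 × 58.94/69.44 = 12.7 V.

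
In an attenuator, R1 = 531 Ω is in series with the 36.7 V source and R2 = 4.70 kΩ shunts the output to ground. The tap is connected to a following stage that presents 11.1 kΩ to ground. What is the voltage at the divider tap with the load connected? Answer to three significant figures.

V_out ≈ 31.6 V

The load sits in parallel with R2: R2‖R_L = (4700 × 11100) / (4700 + 11100) = 3302 Ω.
V_out = 36.7 × 3302 / (531 + 3302) = 36.7 × 3302/3833 = 31.6 V.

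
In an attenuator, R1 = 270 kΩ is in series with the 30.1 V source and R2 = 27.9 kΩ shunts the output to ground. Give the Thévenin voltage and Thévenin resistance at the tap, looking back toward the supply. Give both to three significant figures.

V_th = 2.82 V, R_th = 25.3 kΩ

V_th is the open-circuit tap voltage: 30.1 × 27.9/(270 + 27.9) = 2.82 V.
With the supply zeroed, R1 and R2 appear in parallel from the tap: R_th = R1‖R2 = (270 × 27.9)/297.9 = 25.3 kΩ.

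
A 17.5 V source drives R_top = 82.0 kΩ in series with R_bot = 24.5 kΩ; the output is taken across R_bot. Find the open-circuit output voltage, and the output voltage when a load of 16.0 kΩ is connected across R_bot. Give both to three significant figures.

Unloaded: 4.03 V; loaded: 1.85 V

Open-circuit: V = 17.5 × 24.5/(82.0 + 24.5) = 4.03 V.
With the load, R_bot becomes R_bot‖R_L = 9.679 kΩ, so V = 17.5 × 9.679/91.68 = 1.85 V.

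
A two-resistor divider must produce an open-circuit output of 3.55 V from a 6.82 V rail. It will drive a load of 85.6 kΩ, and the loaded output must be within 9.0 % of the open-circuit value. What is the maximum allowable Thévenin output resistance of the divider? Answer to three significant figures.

R_th ≤ 8.47 kΩ

Loading drop = R_th/(R_th + R_L) ≤ 0.0900, so R_th ≤ R_L · ε/(1−ε) = 85.6 kΩ × 0.0900/0.9100 = 8.47 kΩ.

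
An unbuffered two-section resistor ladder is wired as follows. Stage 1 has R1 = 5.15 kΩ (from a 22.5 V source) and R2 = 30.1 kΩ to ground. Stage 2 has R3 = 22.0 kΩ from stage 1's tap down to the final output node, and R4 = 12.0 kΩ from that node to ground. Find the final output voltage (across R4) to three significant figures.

V_out ≈ 6.00 V

Stage 2 presents R3+R4 = 34.00 kΩ as a load on stage 1's tap.
Stage 1's lower leg becomes R2‖(R3+R4) = 15.97 kΩ, so V_mid = 22.5 × 15.97/21.12 = 17.01 V.
Stage 2 is itself unloaded: V_out = V_mid × R4/(R3+R4) = 17.01 × 12.0/34.00 = 6.00 V.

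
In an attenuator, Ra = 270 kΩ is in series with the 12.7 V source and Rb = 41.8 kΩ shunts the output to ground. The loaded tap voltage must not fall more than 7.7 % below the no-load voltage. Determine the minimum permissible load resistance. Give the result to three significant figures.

R_L(min) ≈ 434 kΩ

Output resistance R_th = Ra‖Rb = (270 × 41.8)/311.8 = 36.20 kΩ.
The fractional drop is R_th/(R_th + R_L); requiring this ≤ 0.0770 gives R_L ≥ R_th(1/0.0770 − 1) = 36.20 × 11.99 = 434 kΩ.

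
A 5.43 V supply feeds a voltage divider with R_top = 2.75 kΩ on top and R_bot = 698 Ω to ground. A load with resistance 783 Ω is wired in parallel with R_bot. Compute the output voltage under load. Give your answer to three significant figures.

V_out ≈ 0.642 V

The load sits in parallel with R_bot: R_bot‖R_L = (698 × 783) / (698 + 783) = 369.0 Ω.
V_out = 5.43 × 369.0 / (2750 + 369.0) = 5.43 × 369.0/3119 = 0.642 V.
(Unloaded it would have been 1.10 V.)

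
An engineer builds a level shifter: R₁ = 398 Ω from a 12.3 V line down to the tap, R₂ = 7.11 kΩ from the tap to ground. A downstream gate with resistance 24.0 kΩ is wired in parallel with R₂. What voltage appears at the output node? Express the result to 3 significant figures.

The load sits in parallel with R₂: R₂‖R_L = (7110 × 24000) / (7110 + 24000) = 5485 Ω.
V_out = 12.3 × 5485 / (398 + 5485) = 12.3 × 5485/5883 = 11.5 V.
(Unloaded it would have been 11.6 V.)

V_out ≈ 11.5 V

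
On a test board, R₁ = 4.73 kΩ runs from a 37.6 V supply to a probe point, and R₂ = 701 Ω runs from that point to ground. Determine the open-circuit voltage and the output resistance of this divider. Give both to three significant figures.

V_th is the open-circuit tap voltage: 37.6 × 701/(4730 + 701) = 4.85 V.
With the supply zeroed, R₁ and R₂ appear in parallel from the tap: R_th = R₁‖R₂ = (4730 × 701)/5431 = 611 Ω.

V_th = 4.85 V, R_th = 611 Ω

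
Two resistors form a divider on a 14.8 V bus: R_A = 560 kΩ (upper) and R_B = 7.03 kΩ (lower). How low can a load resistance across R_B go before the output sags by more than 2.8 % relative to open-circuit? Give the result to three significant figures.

Output resistance R_th = R_A‖R_B = (560 × 7.03)/567.0 = 6.943 kΩ.
The fractional drop is R_th/(R_th + R_L); requiring this ≤ 0.0280 gives R_L ≥ R_th(1/0.0280 − 1) = 6.943 × 34.71 = 241 kΩ.

R_L(min) ≈ 241 kΩ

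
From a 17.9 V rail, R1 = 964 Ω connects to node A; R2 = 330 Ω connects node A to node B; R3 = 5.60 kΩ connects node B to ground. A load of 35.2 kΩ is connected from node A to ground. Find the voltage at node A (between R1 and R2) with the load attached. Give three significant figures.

Below node A the series string R2+R3 = 5930 Ω sits in parallel with the 35200 Ω load: 5075 Ω.
V_A = 17.9 × 5075/(964 + 5075) = 15.0 V.

V ≈ 15.0 V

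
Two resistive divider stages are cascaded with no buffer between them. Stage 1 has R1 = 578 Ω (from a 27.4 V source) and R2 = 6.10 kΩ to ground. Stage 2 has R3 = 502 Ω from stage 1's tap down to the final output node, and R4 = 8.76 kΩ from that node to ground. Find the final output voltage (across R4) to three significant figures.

V_out ≈ 22.4 V

Stage 2 presents R3+R4 = 9262 Ω as a load on stage 1's tap.
Stage 1's lower leg becomes R2‖(R3+R4) = 3678 Ω, so V_mid = 27.4 × 3678/4256 = 23.68 V.
Stage 2 is itself unloaded: V_out = V_mid × R4/(R3+R4) = 23.68 × 8760/9262 = 22.4 V.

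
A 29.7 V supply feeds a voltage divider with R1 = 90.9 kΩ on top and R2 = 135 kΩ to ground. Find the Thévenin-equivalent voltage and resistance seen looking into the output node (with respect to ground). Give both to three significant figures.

V_th = 17.7 V, R_th = 54.3 kΩ

V_th is the open-circuit tap voltage: 29.7 × 135/(90.9 + 135) = 17.7 V.
With the supply zeroed, R1 and R2 appear in parallel from the tap: R_th = R1‖R2 = (90.9 × 135)/225.9 = 54.3 kΩ.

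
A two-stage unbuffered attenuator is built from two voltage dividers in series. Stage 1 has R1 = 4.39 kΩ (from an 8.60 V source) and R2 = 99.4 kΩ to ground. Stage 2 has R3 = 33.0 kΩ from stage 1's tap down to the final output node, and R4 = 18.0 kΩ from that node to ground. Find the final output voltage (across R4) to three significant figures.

Stage 2 presents R3+R4 = 51.00 kΩ as a load on stage 1's tap.
Stage 1's lower leg becomes R2‖(R3+R4) = 33.71 kΩ, so V_mid = 8.60 × 33.71/38.10 = 7.609 V.
Stage 2 is itself unloaded: V_out = V_mid × R4/(R3+R4) = 7.609 × 18.0/51.00 = 2.69 V.

V_out ≈ 2.69 V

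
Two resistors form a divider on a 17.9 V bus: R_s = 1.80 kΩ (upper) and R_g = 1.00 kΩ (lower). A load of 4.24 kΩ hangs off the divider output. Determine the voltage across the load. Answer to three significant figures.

V_out ≈ 5.55 V

The load sits in parallel with R_g: R_g‖R_L = (1.00 × 4.24) / (1.00 + 4.24) = 0.8092 kΩ.
V_out = 17.9 × 0.8092 / (1.80 + 0.8092) = 17.9 × 0.8092/2.609 = 5.55 V.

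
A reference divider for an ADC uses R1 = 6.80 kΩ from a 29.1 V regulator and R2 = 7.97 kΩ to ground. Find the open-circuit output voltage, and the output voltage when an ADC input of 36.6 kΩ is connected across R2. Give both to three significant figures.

Unloaded: 15.7 V; loaded: 14.3 V

Open-circuit: V = 29.1 × 7.97/(6.80 + 7.97) = 15.7 V.
With the load, R2 becomes R2‖R_L = 6.545 kΩ, so V = 29.1 × 6.545/13.34 = 14.3 V.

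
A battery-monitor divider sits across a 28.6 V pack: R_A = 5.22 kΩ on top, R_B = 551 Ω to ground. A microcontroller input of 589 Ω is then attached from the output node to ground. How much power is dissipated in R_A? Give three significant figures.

P ≈ 141 mW

Total resistance from the source is R_A + (R_B‖R_L) = 5505 Ω, so I = 28.6/5505 Ω = 5.196 mA.
P = I²·R_A = (5.196 mA)² × 5.22 kΩ = 141 mW.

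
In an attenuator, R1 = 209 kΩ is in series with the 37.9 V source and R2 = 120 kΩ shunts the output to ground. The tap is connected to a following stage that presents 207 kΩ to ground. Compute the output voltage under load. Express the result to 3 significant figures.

The load sits in parallel with R2: R2‖R_L = (120 × 207) / (120 + 207) = 75.96 kΩ.
V_out = 37.9 × 75.96 / (209 + 75.96) = 37.9 × 75.96/285.0 = 10.1 V.
(Unloaded it would have been 13.8 V.)

V_out ≈ 10.1 V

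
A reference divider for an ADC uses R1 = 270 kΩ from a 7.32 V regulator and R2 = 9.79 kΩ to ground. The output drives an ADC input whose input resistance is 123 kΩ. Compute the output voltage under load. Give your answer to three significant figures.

V_out ≈ 0.238 V

The load sits in parallel with R2: R2‖R_L = (9.79 × 123) / (9.79 + 123) = 9.068 kΩ.
V_out = 7.32 × 9.068 / (270 + 9.068) = 7.32 × 9.068/279.1 = 0.238 V.
(Unloaded it would have been 0.256 V.)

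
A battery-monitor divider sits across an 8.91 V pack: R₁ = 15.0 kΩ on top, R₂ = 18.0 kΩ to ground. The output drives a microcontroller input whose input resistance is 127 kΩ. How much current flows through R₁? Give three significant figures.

R₂‖R_L = 15.77 kΩ, so the source sees R₁ + R₂‖R_L = 30.77 kΩ.
I = 8.91 V / 30.77 kΩ = 0.290 mA.

I ≈ 0.290 mA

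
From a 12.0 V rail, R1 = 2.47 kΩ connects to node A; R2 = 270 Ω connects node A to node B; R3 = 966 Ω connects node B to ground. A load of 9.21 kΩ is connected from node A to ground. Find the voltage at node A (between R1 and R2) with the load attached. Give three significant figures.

V ≈ 3.67 V

Below node A the series string R2+R3 = 1236 Ω sits in parallel with the 9210 Ω load: 1090 Ω.
V_A = 12.0 × 1090/(2470 + 1090) = 3.67 V.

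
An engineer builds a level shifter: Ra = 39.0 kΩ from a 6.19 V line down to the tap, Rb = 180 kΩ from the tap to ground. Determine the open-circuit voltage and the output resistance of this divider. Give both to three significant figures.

V_th is the open-circuit tap voltage: 6.19 × 180/(39.0 + 180) = 5.09 V.
With the supply zeroed, Ra and Rb appear in parallel from the tap: R_th = Ra‖Rb = (39.0 × 180)/219.0 = 32.1 kΩ.

V_th = 5.09 V, R_th = 32.1 kΩ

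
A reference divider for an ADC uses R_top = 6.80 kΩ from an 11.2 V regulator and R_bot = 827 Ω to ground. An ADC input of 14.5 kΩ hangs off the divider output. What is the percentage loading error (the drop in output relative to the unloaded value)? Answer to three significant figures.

4.84 %

The divider's output (Thévenin) resistance is R_top‖R_bot = 737.3 Ω.
Fractional drop under load = R_th/(R_th + R_L) = 737.3 / (737.3 + 14500) = 0.04839.
So the output falls by 4.84 %.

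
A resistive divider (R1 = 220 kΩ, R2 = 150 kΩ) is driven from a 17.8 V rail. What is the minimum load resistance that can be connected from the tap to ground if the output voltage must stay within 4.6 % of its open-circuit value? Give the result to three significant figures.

Output resistance R_th = R1‖R2 = (220 × 150)/370.0 = 89.19 kΩ.
The fractional drop is R_th/(R_th + R_L); requiring this ≤ 0.0460 gives R_L ≥ R_th(1/0.0460 − 1) = 89.19 × 20.74 = 1.85 MΩ.

R_L(min) ≈ 1.85 MΩ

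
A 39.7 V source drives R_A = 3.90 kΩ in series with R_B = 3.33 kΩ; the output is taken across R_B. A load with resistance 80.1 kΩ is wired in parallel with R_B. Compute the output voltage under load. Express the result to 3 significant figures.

The load sits in parallel with R_B: R_B‖R_L = (3.33 × 80.1) / (3.33 + 80.1) = 3.197 kΩ.
V_out = 39.7 × 3.197 / (3.90 + 3.197) = 39.7 × 3.197/7.097 = 17.9 V.

V_out ≈ 17.9 V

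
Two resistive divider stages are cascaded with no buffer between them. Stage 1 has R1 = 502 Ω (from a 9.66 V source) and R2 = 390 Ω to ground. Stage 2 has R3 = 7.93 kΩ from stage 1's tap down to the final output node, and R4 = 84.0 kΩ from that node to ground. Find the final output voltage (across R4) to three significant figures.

V_out ≈ 3.85 V

Stage 2 presents R3+R4 = 91930 Ω as a load on stage 1's tap.
Stage 1's lower leg becomes R2‖(R3+R4) = 388.4 Ω, so V_mid = 9.66 × 388.4/890.4 = 4.213 V.
Stage 2 is itself unloaded: V_out = V_mid × R4/(R3+R4) = 4.213 × 84000/91930 = 3.85 V.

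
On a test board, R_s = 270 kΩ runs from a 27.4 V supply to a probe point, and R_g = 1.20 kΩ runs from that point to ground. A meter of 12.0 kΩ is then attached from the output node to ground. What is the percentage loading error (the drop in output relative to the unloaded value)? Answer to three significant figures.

Unloaded V = 27.4 × 1.20/271.2 = 0.12124 V.
Loaded: R_g‖R_L = 1.091 kΩ, giving V = 27.4 × 1.091/271.1 = 0.11026 V.
Drop = (0.12124 − 0.11026) / 0.12124 = 9.05 %.

9.05 %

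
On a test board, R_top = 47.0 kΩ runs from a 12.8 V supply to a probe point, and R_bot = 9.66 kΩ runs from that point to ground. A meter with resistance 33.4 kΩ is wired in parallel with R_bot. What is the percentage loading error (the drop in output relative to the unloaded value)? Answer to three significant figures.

The divider's output (Thévenin) resistance is R_top‖R_bot = 8.013 kΩ.
Fractional drop under load = R_th/(R_th + R_L) = 8.013 / (8.013 + 33.4) = 0.1935.
So the output falls by 19.3 %.

19.3 %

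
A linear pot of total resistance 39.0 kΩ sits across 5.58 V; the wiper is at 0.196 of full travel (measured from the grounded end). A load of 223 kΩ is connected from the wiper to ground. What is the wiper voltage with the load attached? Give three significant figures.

V ≈ 1.06 V

The wiper splits the pot into (1−α)R = 31.36 kΩ above and αR = 7.644 kΩ below.
Lower section ‖ load = 7.391 kΩ.
V_wiper = 5.58 × 7.391/(31.36 + 7.391) = 1.06 V.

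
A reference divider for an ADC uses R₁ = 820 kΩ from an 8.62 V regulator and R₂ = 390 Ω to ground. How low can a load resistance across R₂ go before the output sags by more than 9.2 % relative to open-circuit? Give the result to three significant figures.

Output resistance R_th = R₁‖R₂ = (820000 × 390)/820400 = 389.8 Ω.
The fractional drop is R_th/(R_th + R_L); requiring this ≤ 0.0920 gives R_L ≥ R_th(1/0.0920 − 1) = 389.8 × 9.870 = 3.85 kΩ.

R_L(min) ≈ 3.85 kΩ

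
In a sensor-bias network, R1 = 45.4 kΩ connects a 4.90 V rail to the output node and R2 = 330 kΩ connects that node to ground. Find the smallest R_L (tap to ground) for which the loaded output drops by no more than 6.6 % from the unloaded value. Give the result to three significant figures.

Output resistance R_th = R1‖R2 = (45.4 × 330)/375.4 = 39.91 kΩ.
The fractional drop is R_th/(R_th + R_L); requiring this ≤ 0.0660 gives R_L ≥ R_th(1/0.0660 − 1) = 39.91 × 14.15 = 565 kΩ.

R_L(min) ≈ 565 kΩ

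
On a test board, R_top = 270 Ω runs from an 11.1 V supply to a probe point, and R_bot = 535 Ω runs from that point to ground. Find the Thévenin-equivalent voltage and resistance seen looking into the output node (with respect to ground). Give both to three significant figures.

V_th = 7.38 V, R_th = 179 Ω

V_th is the open-circuit tap voltage: 11.1 × 535/(270 + 535) = 7.38 V.
With the supply zeroed, R_top and R_bot appear in parallel from the tap: R_th = R_top‖R_bot = (270 × 535)/805.0 = 179 Ω.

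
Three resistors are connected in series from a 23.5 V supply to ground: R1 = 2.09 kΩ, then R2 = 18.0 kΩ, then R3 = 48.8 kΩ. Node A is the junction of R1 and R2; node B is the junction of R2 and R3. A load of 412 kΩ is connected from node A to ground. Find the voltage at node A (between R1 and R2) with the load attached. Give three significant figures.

Below node A the series string R2+R3 = 66.80 kΩ sits in parallel with the 412 kΩ load: 57.48 kΩ.
V_A = 23.5 × 57.48/(2.09 + 57.48) = 22.7 V.

V ≈ 22.7 V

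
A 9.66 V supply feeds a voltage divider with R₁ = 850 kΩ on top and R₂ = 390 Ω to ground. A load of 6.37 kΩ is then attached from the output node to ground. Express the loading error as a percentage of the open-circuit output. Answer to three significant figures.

5.77 %

The divider's output (Thévenin) resistance is R₁‖R₂ = 389.8 Ω.
Fractional drop under load = R_th/(R_th + R_L) = 389.8 / (389.8 + 6370) = 0.05767.
So the output falls by 5.77 %.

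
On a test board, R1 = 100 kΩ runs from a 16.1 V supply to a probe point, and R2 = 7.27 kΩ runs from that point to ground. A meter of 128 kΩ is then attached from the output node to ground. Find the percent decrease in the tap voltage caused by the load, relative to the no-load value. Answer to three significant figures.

The divider's output (Thévenin) resistance is R1‖R2 = 6.777 kΩ.
Fractional drop under load = R_th/(R_th + R_L) = 6.777 / (6.777 + 128) = 0.05029.
So the output falls by 5.03 %.

5.03 %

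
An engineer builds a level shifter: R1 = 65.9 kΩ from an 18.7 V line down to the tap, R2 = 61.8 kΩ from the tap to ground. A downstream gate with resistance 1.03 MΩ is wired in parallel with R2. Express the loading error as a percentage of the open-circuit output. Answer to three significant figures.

The divider's output (Thévenin) resistance is R1‖R2 = 31.89 kΩ.
Fractional drop under load = R_th/(R_th + R_L) = 31.89 / (31.89 + 1030) = 0.03003.
So the output falls by 3.00 %.

3.00 %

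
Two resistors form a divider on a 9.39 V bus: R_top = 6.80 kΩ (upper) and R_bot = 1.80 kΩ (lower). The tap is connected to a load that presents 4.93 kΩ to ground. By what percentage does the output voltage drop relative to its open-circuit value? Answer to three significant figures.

The divider's output (Thévenin) resistance is R_top‖R_bot = 1.423 kΩ.
Fractional drop under load = R_th/(R_th + R_L) = 1.423 / (1.423 + 4.93) = 0.2240.
So the output falls by 22.4 %.

22.4 %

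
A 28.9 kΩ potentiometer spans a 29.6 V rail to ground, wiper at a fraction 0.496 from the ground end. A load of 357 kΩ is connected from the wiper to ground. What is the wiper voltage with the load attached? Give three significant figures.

The wiper splits the pot into (1−α)R = 14.57 kΩ above and αR = 14.33 kΩ below.
Lower section ‖ load = 13.78 kΩ.
V_wiper = 29.6 × 13.78/(14.57 + 13.78) = 14.4 V.

V ≈ 14.4 V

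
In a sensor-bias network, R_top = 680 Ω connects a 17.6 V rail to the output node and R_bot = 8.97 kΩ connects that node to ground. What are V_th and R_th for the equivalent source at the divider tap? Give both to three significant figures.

V_th is the open-circuit tap voltage: 17.6 × 8970/(680 + 8970) = 16.4 V.
With the supply zeroed, R_top and R_bot appear in parallel from the tap: R_th = R_top‖R_bot = (680 × 8970)/9650 = 632 Ω.

V_th = 16.4 V, R_th = 632 Ω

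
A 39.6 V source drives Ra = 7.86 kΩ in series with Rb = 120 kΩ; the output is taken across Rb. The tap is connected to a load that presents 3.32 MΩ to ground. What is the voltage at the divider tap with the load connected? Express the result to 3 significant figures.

The load sits in parallel with Rb: Rb‖R_L = (120 × 3320) / (120 + 3320) = 115.8 kΩ.
V_out = 39.6 × 115.8 / (7.86 + 115.8) = 39.6 × 115.8/123.7 = 37.1 V.

V_out ≈ 37.1 V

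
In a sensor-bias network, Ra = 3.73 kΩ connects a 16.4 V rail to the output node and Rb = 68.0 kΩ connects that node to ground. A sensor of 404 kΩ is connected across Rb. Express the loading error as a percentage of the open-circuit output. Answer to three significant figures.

0.868 %

The divider's output (Thévenin) resistance is Ra‖Rb = 3.536 kΩ.
Fractional drop under load = R_th/(R_th + R_L) = 3.536 / (3.536 + 404) = 0.008677.
So the output falls by 0.868 %.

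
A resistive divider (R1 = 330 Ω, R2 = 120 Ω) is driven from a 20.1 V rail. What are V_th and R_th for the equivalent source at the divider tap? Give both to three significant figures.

V_th is the open-circuit tap voltage: 20.1 × 120/(330 + 120) = 5.36 V.
With the supply zeroed, R1 and R2 appear in parallel from the tap: R_th = R1‖R2 = (330 × 120)/450.0 = 88.0 Ω.

V_th = 5.36 V, R_th = 88.0 Ω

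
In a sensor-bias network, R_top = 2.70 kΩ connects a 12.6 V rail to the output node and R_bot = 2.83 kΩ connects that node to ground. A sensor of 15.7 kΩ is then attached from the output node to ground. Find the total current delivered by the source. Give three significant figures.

I ≈ 2.47 mA

R_bot‖R_L = 2.398 kΩ, so the source sees R_top + R_bot‖R_L = 5.098 kΩ.
I = 12.6 V / 5.098 kΩ = 2.47 mA.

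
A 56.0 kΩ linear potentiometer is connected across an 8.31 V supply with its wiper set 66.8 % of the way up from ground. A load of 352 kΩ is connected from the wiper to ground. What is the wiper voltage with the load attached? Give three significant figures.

V ≈ 5.36 V

The wiper splits the pot into (1−α)R = 18.59 kΩ above and αR = 37.41 kΩ below.
Lower section ‖ load = 33.81 kΩ.
V_wiper = 8.31 × 33.81/(18.59 + 33.81) = 5.36 V.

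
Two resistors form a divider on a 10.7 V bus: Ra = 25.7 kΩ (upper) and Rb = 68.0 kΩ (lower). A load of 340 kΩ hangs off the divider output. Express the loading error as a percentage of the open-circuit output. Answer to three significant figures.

The divider's output (Thévenin) resistance is Ra‖Rb = 18.65 kΩ.
Fractional drop under load = R_th/(R_th + R_L) = 18.65 / (18.65 + 340) = 0.05200.
So the output falls by 5.20 %.

5.20 %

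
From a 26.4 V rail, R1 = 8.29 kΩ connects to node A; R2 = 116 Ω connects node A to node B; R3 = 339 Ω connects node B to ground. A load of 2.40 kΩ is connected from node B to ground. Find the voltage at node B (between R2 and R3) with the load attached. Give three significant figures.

At node B, R3 is in parallel with the load: R3‖R_L = 297.0 Ω.
Below node A the resistance is R2 + (R3‖R_L) = 413.0 Ω, so V_A = 26.4 × 413.0/8703 = 1.253 V.
Then V_B = V_A × (R3‖R_L)/(R2 + R3‖R_L) = 1.253 × 297.0/413.0 = 0.901 V.

V ≈ 0.901 V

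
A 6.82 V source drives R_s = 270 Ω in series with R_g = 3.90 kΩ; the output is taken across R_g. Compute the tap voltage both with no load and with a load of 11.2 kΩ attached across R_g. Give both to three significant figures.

Unloaded: 6.38 V; loaded: 6.24 V

Open-circuit: V = 6.82 × 3900/(270 + 3900) = 6.38 V.
With the load, R_g becomes R_g‖R_L = 2893 Ω, so V = 6.82 × 2893/3163 = 6.24 V.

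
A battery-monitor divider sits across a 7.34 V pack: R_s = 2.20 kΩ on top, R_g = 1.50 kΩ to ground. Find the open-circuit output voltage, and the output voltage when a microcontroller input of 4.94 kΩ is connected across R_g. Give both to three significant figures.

Open-circuit: V = 7.34 × 1.50/(2.20 + 1.50) = 2.98 V.
With the load, R_g becomes R_g‖R_L = 1.151 kΩ, so V = 7.34 × 1.151/3.351 = 2.52 V.

Unloaded: 2.98 V; loaded: 2.52 V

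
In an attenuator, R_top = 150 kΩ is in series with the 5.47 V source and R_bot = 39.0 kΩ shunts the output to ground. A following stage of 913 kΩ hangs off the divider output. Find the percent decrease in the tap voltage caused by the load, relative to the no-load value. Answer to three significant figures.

The divider's output (Thévenin) resistance is R_top‖R_bot = 30.95 kΩ.
Fractional drop under load = R_th/(R_th + R_L) = 30.95 / (30.95 + 913) = 0.03279.
So the output falls by 3.28 %.

3.28 %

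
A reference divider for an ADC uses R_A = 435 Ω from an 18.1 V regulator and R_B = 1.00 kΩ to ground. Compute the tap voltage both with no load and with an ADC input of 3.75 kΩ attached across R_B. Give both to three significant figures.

Open-circuit: V = 18.1 × 1000/(435 + 1000) = 12.6 V.
With the load, R_B becomes R_B‖R_L = 789.5 Ω, so V = 18.1 × 789.5/1224 = 11.7 V.

Unloaded: 12.6 V; loaded: 11.7 V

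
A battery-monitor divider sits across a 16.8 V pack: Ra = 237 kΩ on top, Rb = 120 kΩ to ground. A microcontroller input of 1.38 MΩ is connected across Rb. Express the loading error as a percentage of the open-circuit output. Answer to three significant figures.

5.46 %

The divider's output (Thévenin) resistance is Ra‖Rb = 79.66 kΩ.
Fractional drop under load = R_th/(R_th + R_L) = 79.66 / (79.66 + 1380) = 0.05458.
So the output falls by 5.46 %.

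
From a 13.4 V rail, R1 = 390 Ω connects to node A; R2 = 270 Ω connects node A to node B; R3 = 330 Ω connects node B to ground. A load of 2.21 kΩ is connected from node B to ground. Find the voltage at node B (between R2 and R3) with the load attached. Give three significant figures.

V ≈ 4.06 V

At node B, R3 is in parallel with the load: R3‖R_L = 287.1 Ω.
Below node A the resistance is R2 + (R3‖R_L) = 557.1 Ω, so V_A = 13.4 × 557.1/947.1 = 7.882 V.
Then V_B = V_A × (R3‖R_L)/(R2 + R3‖R_L) = 7.882 × 287.1/557.1 = 4.06 V.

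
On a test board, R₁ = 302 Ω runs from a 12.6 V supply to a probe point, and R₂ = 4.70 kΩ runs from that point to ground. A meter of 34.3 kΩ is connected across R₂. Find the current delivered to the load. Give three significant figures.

R₂‖R_L = 4134 Ω; V_out = 12.6 × 4134/4436 = 11.74 V.
I_L = V_out / R_L = 11.74 / 34.3 kΩ = 0.342 mA.

I_L ≈ 0.342 mA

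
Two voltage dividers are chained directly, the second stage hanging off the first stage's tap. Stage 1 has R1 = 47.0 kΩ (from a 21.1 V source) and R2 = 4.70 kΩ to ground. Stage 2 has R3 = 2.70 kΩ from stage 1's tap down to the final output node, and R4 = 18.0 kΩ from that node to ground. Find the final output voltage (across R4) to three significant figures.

V_out ≈ 1.38 V

Stage 2 presents R3+R4 = 20.70 kΩ as a load on stage 1's tap.
Stage 1's lower leg becomes R2‖(R3+R4) = 3.830 kΩ, so V_mid = 21.1 × 3.830/50.83 = 1.590 V.
Stage 2 is itself unloaded: V_out = V_mid × R4/(R3+R4) = 1.590 × 18.0/20.70 = 1.38 V.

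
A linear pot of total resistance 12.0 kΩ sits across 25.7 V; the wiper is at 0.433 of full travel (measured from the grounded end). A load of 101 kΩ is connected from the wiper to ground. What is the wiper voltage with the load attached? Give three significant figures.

V ≈ 10.8 V

The wiper splits the pot into (1−α)R = 6.804 kΩ above and αR = 5.196 kΩ below.
Lower section ‖ load = 4.942 kΩ.
V_wiper = 25.7 × 4.942/(6.804 + 4.942) = 10.8 V.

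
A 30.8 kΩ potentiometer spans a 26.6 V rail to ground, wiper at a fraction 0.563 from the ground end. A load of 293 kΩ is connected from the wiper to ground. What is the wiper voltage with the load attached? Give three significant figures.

The wiper splits the pot into (1−α)R = 13.46 kΩ above and αR = 17.34 kΩ below.
Lower section ‖ load = 16.37 kΩ.
V_wiper = 26.6 × 16.37/(13.46 + 16.37) = 14.6 V.

V ≈ 14.6 V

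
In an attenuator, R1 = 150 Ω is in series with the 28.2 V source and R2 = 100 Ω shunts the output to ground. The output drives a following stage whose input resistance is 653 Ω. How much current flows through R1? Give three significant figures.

R2‖R_L = 86.72 Ω, so the source sees R1 + R2‖R_L = 236.7 Ω.
I = 28.2 V / 236.7 Ω = 119 mA.

I ≈ 119 mA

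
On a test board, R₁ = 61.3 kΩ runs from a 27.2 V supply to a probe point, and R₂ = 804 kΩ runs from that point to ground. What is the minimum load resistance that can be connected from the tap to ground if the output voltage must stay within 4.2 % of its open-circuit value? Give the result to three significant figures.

R_L(min) ≈ 1.30 MΩ

Output resistance R_th = R₁‖R₂ = (61.3 × 804)/865.3 = 56.96 kΩ.
The fractional drop is R_th/(R_th + R_L); requiring this ≤ 0.0420 gives R_L ≥ R_th(1/0.0420 − 1) = 56.96 × 22.81 = 1.30 MΩ.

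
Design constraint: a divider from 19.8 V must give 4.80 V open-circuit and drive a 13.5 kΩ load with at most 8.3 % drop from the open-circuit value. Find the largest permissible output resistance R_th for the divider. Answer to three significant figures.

Loading drop = R_th/(R_th + R_L) ≤ 0.0830, so R_th ≤ R_L · ε/(1−ε) = 13.5 kΩ × 0.0830/0.9170 = 1.22 kΩ.
(Any R1, R2 with R2/(R1+R2) = 0.242 and R1‖R2 ≤ 1.22 kΩ will meet the spec.)

R_th ≤ 1.22 kΩ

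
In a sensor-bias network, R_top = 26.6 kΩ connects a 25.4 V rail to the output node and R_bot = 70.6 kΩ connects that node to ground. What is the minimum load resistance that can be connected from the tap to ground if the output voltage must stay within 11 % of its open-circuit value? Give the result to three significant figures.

Output resistance R_th = R_top‖R_bot = (26.6 × 70.6)/97.20 = 19.32 kΩ.
The fractional drop is R_th/(R_th + R_L); requiring this ≤ 0.110 gives R_L ≥ R_th(1/0.110 − 1) = 19.32 × 8.091 = 156 kΩ.

R_L(min) ≈ 156 kΩ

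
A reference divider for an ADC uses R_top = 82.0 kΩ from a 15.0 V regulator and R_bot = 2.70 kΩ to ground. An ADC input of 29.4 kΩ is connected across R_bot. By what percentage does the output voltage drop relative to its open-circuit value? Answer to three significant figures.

8.16 %

Unloaded V = 15.0 × 2.70/84.70 = 0.47816 V.
Loaded: R_bot‖R_L = 2.473 kΩ, giving V = 15.0 × 2.473/84.47 = 0.43912 V.
Drop = (0.47816 − 0.43912) / 0.47816 = 8.16 %.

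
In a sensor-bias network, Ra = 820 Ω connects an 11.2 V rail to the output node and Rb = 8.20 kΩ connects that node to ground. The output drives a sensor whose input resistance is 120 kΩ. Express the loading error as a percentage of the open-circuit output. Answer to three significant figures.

0.617 %

The divider's output (Thévenin) resistance is Ra‖Rb = 745.5 Ω.
Fractional drop under load = R_th/(R_th + R_L) = 745.5 / (745.5 + 120000) = 0.006174.
So the output falls by 0.617 %.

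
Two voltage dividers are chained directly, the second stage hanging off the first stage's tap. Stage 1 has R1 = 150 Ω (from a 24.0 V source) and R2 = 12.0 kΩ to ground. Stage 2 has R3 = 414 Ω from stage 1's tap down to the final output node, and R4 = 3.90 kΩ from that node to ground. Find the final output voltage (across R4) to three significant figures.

V_out ≈ 20.7 V

Stage 2 presents R3+R4 = 4314 Ω as a load on stage 1's tap.
Stage 1's lower leg becomes R2‖(R3+R4) = 3173 Ω, so V_mid = 24.0 × 3173/3323 = 22.92 V.
Stage 2 is itself unloaded: V_out = V_mid × R4/(R3+R4) = 22.92 × 3900/4314 = 20.7 V.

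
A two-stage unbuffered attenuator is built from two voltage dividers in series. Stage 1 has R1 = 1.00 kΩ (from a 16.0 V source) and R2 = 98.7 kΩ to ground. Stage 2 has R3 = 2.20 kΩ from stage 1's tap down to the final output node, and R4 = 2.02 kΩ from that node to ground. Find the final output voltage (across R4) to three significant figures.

V_out ≈ 6.14 V

Stage 2 presents R3+R4 = 4.220 kΩ as a load on stage 1's tap.
Stage 1's lower leg becomes R2‖(R3+R4) = 4.047 kΩ, so V_mid = 16.0 × 4.047/5.047 = 12.83 V.
Stage 2 is itself unloaded: V_out = V_mid × R4/(R3+R4) = 12.83 × 2.02/4.220 = 6.14 V.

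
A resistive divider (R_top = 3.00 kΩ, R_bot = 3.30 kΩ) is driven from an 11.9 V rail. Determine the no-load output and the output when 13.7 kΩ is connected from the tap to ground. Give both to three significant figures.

Open-circuit: V = 11.9 × 3.30/(3.00 + 3.30) = 6.23 V.
With the load, R_bot becomes R_bot‖R_L = 2.659 kΩ, so V = 11.9 × 2.659/5.659 = 5.59 V.

Unloaded: 6.23 V; loaded: 5.59 V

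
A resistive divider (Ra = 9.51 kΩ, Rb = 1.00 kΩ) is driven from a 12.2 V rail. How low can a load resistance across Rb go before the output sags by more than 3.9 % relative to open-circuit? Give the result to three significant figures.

Output resistance R_th = Ra‖Rb = (9510 × 1000)/10510 = 904.9 Ω.
The fractional drop is R_th/(R_th + R_L); requiring this ≤ 0.0390 gives R_L ≥ R_th(1/0.0390 − 1) = 904.9 × 24.64 = 22.3 kΩ.

R_L(min) ≈ 22.3 kΩ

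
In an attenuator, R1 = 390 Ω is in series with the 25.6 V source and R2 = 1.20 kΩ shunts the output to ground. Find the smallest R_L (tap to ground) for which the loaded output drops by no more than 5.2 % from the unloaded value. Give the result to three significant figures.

R_L(min) ≈ 5.37 kΩ

Output resistance R_th = R1‖R2 = (390 × 1200)/1590 = 294.3 Ω.
The fractional drop is R_th/(R_th + R_L); requiring this ≤ 0.0520 gives R_L ≥ R_th(1/0.0520 − 1) = 294.3 × 18.23 = 5.37 kΩ.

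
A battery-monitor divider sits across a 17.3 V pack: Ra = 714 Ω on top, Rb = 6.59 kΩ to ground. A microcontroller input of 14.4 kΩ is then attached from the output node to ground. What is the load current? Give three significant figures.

I_L ≈ 1.04 mA

Rb‖R_L = 4521 Ω; V_out = 17.3 × 4521/5235 = 14.94 V.
I_L = V_out / R_L = 14.94 / 14.4 kΩ = 1.04 mA.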